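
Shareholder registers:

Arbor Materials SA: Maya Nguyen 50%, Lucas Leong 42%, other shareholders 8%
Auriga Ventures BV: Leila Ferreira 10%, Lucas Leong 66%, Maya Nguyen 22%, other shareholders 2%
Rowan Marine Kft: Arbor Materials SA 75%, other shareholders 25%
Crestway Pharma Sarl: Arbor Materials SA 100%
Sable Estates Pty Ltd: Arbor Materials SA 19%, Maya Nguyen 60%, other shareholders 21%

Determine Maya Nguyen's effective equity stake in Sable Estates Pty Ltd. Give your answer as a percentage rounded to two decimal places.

Maya reaches Sable along 2 paths.
Via Arbor: 50% × 19% = 9.5%.
Direct stake: 60% = 60%.
Total: 9.5% + 60% = 69.5%.
Rounded: 69.50%.

69.50%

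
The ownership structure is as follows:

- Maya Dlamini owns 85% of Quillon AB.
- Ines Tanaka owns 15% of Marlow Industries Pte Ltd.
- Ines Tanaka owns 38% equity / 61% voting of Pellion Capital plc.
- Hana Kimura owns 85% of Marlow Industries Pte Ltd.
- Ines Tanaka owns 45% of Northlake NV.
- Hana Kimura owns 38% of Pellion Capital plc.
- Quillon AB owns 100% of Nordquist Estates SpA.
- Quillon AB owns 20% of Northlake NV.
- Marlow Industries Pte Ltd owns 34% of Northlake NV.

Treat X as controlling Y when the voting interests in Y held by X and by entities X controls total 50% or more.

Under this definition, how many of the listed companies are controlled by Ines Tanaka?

Ines holds 61% of Pellion, so Ines controls Pellion.
No other company's threshold is met.
Ines controls 1 company.

1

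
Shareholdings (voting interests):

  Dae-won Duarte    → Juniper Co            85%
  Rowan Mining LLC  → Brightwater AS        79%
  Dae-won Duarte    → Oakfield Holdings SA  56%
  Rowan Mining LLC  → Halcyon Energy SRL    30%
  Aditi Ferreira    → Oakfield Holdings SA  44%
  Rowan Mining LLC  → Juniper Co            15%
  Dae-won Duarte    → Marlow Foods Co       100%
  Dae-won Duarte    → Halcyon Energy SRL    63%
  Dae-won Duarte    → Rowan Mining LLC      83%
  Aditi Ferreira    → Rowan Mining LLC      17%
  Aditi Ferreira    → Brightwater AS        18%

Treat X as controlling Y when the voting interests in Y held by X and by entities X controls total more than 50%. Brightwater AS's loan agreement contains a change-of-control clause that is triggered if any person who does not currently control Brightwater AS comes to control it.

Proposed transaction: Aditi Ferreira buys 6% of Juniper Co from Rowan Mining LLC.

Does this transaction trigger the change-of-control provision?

The purchase adds only to Aditi's holdings (Rowan's stake shrinks), so Aditi is the only person who could newly come to control Brightwater.
Aditi's largest direct stake is 44% in Oakfield, which does not meet the threshold, so Aditi controls no company.
In Brightwater, Aditi's side holds only 18%, not > 50%.
So before the transaction, Aditi does not control Brightwater.
After the purchase, Aditi holds 6% of Juniper directly, and Rowan's stake falls to 9%.
Aditi's side now holds 6% of Juniper, not > 50%, so Aditi still does not control Juniper.
After the transaction, Aditi's side holds 18% of Brightwater, not > 50%, so Aditi still does not control Brightwater.
No new person acquires control, so the clause is not triggered.

No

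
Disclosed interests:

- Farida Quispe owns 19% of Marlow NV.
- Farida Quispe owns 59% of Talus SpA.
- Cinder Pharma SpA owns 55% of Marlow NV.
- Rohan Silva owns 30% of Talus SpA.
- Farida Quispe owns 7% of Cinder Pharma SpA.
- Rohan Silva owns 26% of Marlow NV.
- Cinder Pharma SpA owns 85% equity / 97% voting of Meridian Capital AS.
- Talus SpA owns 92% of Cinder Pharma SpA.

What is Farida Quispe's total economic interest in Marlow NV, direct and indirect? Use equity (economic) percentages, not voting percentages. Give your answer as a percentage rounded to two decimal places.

52.70%

Farida reaches Marlow along 3 paths.
Via Talus → Cinder: 59% × 92% × 55% = 29.854%.
Via Cinder: 7% × 55% = 3.85%.
Direct stake: 19% = 19%.
Total: 29.854% + 3.85% + 19% = 52.704%.
Rounded: 52.70%.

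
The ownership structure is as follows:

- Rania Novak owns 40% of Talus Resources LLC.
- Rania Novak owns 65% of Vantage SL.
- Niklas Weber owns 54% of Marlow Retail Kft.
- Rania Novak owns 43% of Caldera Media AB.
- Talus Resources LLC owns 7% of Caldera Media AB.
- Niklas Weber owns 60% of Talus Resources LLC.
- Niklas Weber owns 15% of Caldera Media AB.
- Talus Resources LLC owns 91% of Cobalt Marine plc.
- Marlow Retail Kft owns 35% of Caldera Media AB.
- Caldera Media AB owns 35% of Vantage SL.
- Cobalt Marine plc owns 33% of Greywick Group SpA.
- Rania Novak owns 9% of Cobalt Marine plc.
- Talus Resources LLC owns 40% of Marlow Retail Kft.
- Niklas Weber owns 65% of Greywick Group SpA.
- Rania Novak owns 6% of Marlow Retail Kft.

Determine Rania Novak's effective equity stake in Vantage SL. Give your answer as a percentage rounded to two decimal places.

83.73%

Rania reaches Vantage along 5 paths.
Via Talus → Caldera: 40% × 7% × 35% = 0.98%.
Via Marlow → Caldera: 6% × 35% × 35% = 0.735%.
Via Talus → Marlow → Caldera: 40% × 40% × 35% × 35% = 1.96%.
Via Caldera: 43% × 35% = 15.05%.
Direct stake: 65% = 65%.
Total: 0.98% + 0.735% + 1.96% + 15.05% + 65% = 83.725%.
Rounded: 83.73%.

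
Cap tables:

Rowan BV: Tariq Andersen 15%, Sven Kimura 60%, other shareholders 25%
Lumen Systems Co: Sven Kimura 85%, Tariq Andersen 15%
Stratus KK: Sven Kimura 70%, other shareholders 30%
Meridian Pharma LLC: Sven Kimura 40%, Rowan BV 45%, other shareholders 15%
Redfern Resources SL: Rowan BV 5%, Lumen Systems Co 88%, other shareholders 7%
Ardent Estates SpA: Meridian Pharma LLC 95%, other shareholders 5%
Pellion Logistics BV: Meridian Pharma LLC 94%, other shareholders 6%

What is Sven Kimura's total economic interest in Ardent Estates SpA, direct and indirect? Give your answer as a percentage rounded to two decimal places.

Sven reaches Ardent along 2 paths.
Via Meridian: 40% × 95% = 38%.
Via Rowan → Meridian: 60% × 45% × 95% = 25.65%.
Total: 38% + 25.65% = 63.65%.

63.65%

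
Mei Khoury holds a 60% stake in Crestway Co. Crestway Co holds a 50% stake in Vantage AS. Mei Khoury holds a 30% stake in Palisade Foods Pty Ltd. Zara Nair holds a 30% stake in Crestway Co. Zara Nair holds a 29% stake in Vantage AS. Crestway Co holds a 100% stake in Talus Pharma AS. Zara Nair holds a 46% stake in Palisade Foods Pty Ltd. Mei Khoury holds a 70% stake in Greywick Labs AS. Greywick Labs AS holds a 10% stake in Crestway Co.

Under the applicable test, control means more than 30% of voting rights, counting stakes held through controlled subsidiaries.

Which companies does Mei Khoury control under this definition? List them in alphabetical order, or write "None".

Crestway Co, Greywick Labs AS, Talus Pharma AS, Vantage AS

Mei holds 70% of Greywick, so Mei controls Greywick.
Mei and Greywick together hold 60% + 10% = 70% of Crestway, so Mei controls Crestway.
Crestway holds 50% of Vantage, so Mei controls Vantage.
Crestway holds 100% of Talus, so Mei controls Talus.
No other company's threshold is met.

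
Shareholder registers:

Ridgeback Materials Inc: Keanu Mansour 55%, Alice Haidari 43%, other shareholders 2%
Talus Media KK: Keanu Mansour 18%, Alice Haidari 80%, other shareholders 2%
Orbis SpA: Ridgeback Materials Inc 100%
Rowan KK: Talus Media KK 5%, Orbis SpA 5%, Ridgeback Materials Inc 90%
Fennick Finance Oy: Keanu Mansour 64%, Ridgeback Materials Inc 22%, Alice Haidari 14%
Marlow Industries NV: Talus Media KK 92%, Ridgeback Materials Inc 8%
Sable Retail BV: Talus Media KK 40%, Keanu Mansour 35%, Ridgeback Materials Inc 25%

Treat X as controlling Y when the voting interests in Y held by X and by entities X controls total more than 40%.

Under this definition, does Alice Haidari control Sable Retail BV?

Yes

Alice holds 80% of Talus, so Alice controls Talus.
Alice holds 43% of Ridgeback, so Alice controls Ridgeback.
Talus and Ridgeback together hold 40% + 25% = 65% of Sable, so Alice controls Sable.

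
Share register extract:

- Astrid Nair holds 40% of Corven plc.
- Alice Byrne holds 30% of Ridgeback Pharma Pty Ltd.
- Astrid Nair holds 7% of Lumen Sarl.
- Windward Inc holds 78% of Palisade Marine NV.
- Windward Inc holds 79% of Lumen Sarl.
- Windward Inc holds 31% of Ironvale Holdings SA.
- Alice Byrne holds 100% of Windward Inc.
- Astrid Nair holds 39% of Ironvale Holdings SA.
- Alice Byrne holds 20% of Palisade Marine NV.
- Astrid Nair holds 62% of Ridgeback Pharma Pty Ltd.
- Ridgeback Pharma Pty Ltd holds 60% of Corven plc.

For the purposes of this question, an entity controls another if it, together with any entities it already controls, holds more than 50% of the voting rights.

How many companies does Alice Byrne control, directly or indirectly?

Alice holds 100% of Windward, so Alice controls Windward.
Windward holds 79% of Lumen, so Alice controls Lumen.
Alice and Windward together hold 20% + 78% = 98% of Palisade, so Alice controls Palisade.
No other company's threshold is met.
Alice controls 3 companies.

3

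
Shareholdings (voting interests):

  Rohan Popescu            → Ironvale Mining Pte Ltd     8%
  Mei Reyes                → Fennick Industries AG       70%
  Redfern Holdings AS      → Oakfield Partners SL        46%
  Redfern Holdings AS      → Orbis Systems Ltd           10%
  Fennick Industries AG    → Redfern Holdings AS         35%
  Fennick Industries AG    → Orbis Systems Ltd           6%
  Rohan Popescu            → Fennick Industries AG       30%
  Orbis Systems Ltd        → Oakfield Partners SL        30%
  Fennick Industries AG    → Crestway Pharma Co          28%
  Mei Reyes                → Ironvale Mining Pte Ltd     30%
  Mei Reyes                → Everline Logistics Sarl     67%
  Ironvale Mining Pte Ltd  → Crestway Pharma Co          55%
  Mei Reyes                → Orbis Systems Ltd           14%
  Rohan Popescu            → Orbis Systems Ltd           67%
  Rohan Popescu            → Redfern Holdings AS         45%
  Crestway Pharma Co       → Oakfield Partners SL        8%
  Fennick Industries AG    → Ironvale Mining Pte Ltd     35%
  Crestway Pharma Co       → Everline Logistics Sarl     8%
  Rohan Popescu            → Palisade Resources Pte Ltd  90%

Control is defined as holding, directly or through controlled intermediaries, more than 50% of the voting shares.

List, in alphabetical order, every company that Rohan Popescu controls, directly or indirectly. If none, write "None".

Orbis Systems Ltd, Palisade Resources Pte Ltd

Rohan holds 67% of Orbis, so Rohan controls Orbis.
Rohan holds 90% of Palisade, so Rohan controls Palisade.
No other company's threshold is met.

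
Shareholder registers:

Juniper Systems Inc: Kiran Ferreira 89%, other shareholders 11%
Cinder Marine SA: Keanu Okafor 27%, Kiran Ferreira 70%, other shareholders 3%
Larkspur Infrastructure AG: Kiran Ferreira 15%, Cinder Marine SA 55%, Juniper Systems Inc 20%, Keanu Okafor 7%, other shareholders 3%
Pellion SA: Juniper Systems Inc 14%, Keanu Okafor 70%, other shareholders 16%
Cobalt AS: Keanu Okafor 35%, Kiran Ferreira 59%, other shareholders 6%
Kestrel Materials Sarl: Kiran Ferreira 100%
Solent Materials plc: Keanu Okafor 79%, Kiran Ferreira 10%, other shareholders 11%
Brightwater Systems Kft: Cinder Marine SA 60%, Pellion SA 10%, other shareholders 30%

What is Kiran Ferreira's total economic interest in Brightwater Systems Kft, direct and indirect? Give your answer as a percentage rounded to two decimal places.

Kiran reaches Brightwater along 2 paths.
Via Cinder: 70% × 60% = 42%.
Via Juniper → Pellion: 89% × 14% × 10% = 1.246%.
Total: 42% + 1.246% = 43.246%.
Rounded: 43.25%.

43.25%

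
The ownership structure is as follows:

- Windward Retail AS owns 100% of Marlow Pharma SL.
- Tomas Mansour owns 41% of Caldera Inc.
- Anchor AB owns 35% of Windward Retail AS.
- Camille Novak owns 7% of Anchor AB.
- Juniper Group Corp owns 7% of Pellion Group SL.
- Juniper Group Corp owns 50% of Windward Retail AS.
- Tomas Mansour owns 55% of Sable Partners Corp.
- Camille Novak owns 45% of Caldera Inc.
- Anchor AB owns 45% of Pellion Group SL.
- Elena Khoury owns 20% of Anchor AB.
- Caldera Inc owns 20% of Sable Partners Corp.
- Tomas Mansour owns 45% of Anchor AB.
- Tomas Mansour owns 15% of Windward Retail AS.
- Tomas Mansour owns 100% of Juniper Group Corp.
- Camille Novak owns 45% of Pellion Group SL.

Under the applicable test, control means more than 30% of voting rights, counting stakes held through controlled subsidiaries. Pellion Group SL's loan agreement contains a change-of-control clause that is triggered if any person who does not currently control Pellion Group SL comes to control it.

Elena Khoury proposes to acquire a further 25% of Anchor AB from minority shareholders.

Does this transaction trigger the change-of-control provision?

Yes

The purchase changes only Elena's holdings, so Elena is the only person who could newly come to control Pellion.
Elena's largest direct stake is 20% in Anchor, which does not meet the threshold, so Elena controls no company.
Neither Elena nor any entity Elena controls holds any voting interest in Pellion.
So before the transaction, Elena does not control Pellion.
After the purchase, Elena's direct stake in Anchor rises to 20% + 25% = 45%.
Elena holds 45% of Anchor, so Elena controls Anchor.
Anchor holds 45% of Pellion, so Elena controls Pellion.
Elena did not control Pellion before and does after, so the clause is triggered.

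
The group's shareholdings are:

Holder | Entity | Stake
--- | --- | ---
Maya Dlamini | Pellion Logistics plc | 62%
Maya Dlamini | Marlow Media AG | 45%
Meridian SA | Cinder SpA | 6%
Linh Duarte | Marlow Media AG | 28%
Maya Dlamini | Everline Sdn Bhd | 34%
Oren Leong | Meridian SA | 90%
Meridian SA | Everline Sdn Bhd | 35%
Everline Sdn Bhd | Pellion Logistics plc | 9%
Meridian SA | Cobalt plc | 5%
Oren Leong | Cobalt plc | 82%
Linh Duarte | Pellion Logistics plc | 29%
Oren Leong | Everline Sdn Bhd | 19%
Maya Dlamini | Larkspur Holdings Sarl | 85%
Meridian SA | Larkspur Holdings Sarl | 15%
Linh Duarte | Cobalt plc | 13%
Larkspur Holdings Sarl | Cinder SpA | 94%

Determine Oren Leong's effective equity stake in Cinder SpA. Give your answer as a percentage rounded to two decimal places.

Oren reaches Cinder along 2 paths.
Via Meridian → Larkspur: 90% × 15% × 94% = 12.69%.
Via Meridian: 90% × 6% = 5.4%.
Total: 12.69% + 5.4% = 18.09%.

18.09%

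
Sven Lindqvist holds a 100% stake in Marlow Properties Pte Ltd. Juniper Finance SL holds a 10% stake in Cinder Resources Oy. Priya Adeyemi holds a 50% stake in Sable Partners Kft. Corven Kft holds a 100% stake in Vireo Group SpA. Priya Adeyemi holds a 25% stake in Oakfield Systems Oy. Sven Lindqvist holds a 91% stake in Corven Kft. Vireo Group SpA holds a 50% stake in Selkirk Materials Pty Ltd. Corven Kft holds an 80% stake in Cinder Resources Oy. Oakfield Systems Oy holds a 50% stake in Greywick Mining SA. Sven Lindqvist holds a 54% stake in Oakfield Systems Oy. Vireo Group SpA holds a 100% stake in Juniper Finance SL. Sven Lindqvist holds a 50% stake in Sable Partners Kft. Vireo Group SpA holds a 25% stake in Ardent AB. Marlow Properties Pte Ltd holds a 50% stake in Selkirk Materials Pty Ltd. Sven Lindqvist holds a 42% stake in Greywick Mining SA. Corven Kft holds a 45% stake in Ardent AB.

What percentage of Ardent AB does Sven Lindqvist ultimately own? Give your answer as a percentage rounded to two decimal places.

Sven reaches Ardent along 2 paths.
Via Corven: 91% × 45% = 40.95%.
Via Corven → Vireo: 91% × 100% × 25% = 22.75%.
Total: 40.95% + 22.75% = 63.7%.
Rounded: 63.70%.

63.70%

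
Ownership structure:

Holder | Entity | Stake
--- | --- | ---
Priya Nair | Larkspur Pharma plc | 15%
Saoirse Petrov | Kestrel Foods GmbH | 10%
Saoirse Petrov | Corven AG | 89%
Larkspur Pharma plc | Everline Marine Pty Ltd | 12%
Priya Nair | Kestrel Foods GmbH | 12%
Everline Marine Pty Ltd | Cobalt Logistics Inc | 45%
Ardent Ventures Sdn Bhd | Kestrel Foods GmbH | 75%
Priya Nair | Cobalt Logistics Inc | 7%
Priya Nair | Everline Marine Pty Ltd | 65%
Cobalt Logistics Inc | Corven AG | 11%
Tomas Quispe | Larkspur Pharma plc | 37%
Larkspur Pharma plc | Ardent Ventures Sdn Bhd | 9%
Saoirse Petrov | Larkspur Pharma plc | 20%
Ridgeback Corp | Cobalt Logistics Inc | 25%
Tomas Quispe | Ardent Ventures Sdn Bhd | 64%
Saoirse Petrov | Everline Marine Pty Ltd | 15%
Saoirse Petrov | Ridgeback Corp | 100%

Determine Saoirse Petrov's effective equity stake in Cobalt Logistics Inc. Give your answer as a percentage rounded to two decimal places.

Saoirse reaches Cobalt along 3 paths.
Via Ridgeback: 100% × 25% = 25%.
Via Larkspur → Everline: 20% × 12% × 45% = 1.08%.
Via Everline: 15% × 45% = 6.75%.
Total: 25% + 1.08% + 6.75% = 32.83%.

32.83%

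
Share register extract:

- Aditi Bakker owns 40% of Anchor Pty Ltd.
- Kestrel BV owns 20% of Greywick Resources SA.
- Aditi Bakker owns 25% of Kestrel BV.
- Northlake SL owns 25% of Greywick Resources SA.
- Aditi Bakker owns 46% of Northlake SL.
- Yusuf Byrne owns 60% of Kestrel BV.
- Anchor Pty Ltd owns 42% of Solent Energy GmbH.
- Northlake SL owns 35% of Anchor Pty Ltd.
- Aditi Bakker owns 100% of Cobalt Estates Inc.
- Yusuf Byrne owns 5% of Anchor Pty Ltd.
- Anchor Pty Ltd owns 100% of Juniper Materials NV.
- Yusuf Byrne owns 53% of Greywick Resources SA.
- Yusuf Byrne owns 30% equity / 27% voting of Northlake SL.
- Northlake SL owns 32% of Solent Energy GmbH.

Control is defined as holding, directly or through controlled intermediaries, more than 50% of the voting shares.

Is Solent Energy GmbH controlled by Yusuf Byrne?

No

Yusuf holds 60% of Kestrel, so Yusuf controls Kestrel.
Kestrel and Yusuf together hold 20% + 53% = 73% of Greywick, so Yusuf controls Greywick.
Neither Yusuf nor any entity Yusuf controls holds any voting interest in Solent.
So Yusuf does not control Solent.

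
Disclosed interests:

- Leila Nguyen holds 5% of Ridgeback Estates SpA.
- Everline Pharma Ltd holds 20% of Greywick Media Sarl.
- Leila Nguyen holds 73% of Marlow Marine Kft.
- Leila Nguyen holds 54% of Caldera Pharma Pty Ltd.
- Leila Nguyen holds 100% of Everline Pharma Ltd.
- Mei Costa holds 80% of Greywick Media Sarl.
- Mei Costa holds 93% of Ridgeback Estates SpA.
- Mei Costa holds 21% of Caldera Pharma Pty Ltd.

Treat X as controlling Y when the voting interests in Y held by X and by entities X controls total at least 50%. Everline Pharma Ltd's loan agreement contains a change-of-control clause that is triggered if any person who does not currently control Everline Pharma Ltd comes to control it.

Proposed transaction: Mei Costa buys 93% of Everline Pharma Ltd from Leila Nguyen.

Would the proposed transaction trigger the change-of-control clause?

The purchase adds only to Mei's holdings (Leila's stake shrinks), so Mei is the only person who could newly come to control Everline.
Mei holds 93% of Ridgeback, so Mei controls Ridgeback.
Mei holds 80% of Greywick, so Mei controls Greywick.
Neither Mei nor any entity Mei controls holds any voting interest in Everline.
So before the transaction, Mei does not control Everline.
After the purchase, Mei holds 93% of Everline directly, and Leila's stake falls to 7%.
Mei holds 93% of Everline, so Mei controls Everline.
Mei did not control Everline before and does after, so the clause is triggered.

Yes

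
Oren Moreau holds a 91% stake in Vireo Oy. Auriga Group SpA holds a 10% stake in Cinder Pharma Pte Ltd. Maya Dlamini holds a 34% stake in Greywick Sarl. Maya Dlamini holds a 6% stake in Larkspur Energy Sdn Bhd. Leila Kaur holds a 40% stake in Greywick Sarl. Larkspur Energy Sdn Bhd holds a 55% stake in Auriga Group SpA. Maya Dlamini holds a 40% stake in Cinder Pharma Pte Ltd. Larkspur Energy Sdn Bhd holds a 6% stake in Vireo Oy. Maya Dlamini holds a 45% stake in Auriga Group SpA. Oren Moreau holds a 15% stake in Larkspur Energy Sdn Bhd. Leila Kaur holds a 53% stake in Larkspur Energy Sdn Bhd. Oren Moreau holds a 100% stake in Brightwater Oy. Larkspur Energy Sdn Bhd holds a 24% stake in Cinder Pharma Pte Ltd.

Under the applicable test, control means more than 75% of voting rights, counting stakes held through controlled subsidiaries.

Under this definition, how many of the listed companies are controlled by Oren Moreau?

Oren holds 91% of Vireo, so Oren controls Vireo.
Oren holds 100% of Brightwater, so Oren controls Brightwater.
No other company's threshold is met.
Oren controls 2 companies.

2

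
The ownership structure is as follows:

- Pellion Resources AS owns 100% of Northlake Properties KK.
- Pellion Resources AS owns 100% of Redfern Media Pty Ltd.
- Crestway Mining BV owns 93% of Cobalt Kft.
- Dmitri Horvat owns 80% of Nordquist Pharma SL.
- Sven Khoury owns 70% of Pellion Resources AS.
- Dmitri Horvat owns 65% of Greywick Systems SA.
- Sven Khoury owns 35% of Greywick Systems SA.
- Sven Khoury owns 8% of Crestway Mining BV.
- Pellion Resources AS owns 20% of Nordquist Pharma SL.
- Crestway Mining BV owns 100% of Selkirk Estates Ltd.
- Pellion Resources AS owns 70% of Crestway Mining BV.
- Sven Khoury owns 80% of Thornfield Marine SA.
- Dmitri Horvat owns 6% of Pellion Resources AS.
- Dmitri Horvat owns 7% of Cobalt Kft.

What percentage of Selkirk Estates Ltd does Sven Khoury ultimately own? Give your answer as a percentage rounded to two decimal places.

57.00%

Sven reaches Selkirk along 2 paths.
Via Crestway: 8% × 100% = 8%.
Via Pellion → Crestway: 70% × 70% × 100% = 49%.
Total: 8% + 49% = 57%.
Rounded: 57.00%.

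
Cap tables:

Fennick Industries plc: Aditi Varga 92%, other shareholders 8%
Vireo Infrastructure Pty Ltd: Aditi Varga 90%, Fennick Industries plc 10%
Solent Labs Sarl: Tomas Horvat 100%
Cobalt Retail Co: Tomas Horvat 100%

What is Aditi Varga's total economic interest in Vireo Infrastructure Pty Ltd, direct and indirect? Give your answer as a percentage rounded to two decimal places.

99.20%

Aditi reaches Vireo along 2 paths.
Direct stake: 90% = 90%.
Via Fennick: 92% × 10% = 9.2%.
Total: 90% + 9.2% = 99.2%.
Rounded: 99.20%.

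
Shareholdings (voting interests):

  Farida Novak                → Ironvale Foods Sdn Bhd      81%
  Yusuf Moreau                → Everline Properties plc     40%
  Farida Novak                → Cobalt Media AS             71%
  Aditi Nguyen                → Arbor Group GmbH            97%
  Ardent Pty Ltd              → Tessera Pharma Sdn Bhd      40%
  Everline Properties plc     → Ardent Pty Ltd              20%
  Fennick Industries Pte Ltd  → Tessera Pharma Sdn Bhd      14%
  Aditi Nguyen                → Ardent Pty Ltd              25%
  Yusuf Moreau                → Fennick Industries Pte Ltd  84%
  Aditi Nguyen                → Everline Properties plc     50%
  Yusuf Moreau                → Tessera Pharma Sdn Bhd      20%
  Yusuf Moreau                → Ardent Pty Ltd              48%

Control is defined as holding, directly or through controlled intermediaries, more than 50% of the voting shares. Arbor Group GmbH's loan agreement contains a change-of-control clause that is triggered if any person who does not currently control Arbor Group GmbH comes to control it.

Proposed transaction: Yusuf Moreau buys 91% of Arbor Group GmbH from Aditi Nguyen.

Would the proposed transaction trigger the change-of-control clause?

The purchase adds only to Yusuf's holdings (Aditi's stake shrinks), so Yusuf is the only person who could newly come to control Arbor.
Yusuf holds 84% of Fennick, so Yusuf controls Fennick.
Neither Yusuf nor any entity Yusuf controls holds any voting interest in Arbor.
So before the transaction, Yusuf does not control Arbor.
After the purchase, Yusuf holds 91% of Arbor directly, and Aditi's stake falls to 6%.
Yusuf holds 91% of Arbor, so Yusuf controls Arbor.
Yusuf did not control Arbor before and does after, so the clause is triggered.

Yes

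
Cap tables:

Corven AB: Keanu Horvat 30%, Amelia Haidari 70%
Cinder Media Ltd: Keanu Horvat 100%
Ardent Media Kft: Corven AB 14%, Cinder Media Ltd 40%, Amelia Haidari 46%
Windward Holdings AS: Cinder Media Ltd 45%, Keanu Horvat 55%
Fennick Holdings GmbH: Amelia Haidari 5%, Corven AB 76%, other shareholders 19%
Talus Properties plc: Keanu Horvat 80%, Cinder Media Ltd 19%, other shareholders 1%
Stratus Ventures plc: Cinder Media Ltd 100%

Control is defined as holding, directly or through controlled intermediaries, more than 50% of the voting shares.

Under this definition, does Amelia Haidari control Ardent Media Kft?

Yes

Amelia holds 70% of Corven, so Amelia controls Corven.
Corven and Amelia together hold 14% + 46% = 60% of Ardent, so Amelia controls Ardent.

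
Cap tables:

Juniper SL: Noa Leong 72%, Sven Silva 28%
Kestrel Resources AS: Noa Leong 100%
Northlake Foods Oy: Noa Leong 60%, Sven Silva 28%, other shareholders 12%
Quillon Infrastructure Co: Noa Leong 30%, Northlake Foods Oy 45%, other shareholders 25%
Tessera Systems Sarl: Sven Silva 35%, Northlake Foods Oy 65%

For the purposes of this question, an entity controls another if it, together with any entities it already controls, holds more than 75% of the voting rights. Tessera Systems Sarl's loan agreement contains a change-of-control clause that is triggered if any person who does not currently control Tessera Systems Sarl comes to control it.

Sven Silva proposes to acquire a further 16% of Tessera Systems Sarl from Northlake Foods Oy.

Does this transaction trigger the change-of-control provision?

No

The purchase adds only to Sven's holdings (Northlake's stake shrinks), so Sven is the only person who could newly come to control Tessera.
Sven's largest direct stake is 35% in Tessera, which does not meet the threshold, so Sven controls no company.
In Tessera, Sven's side holds only 35%, not > 75%.
So before the transaction, Sven does not control Tessera.
After the purchase, Sven's direct stake in Tessera rises to 35% + 16% = 51%, and Northlake's stake falls to 49%.
After the transaction, Sven's side holds 51% of Tessera, not > 75%, so Sven still does not control Tessera.
No new person acquires control, so the clause is not triggered.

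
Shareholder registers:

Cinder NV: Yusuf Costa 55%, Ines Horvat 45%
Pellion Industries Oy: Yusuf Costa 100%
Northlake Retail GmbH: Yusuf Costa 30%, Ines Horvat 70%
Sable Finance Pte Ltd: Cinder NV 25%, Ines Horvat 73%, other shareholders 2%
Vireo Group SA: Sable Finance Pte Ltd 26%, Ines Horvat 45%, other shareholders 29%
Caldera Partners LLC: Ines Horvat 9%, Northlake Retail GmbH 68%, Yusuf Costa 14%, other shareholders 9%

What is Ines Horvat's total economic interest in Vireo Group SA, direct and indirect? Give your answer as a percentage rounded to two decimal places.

Ines reaches Vireo along 3 paths.
Via Cinder → Sable: 45% × 25% × 26% = 2.925%.
Via Sable: 73% × 26% = 18.98%.
Direct stake: 45% = 45%.
Total: 2.925% + 18.98% + 45% = 66.905%.
Rounded: 66.91%.

66.91%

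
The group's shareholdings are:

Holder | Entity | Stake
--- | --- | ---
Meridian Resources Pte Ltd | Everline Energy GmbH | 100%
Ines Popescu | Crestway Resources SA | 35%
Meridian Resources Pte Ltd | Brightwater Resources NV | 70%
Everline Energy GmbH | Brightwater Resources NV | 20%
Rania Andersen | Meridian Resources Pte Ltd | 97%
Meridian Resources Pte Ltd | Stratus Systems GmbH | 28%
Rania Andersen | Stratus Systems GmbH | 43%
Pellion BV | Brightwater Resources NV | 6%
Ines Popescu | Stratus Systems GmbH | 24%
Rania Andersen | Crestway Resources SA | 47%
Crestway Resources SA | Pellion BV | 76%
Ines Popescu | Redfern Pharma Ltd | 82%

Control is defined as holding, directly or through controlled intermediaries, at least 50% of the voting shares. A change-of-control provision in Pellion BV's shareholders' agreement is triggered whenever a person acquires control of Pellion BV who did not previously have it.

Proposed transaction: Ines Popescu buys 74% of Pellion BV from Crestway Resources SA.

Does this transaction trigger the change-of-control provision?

The purchase adds only to Ines's holdings (Crestway's stake shrinks), so Ines is the only person who could newly come to control Pellion.
Ines holds 82% of Redfern, so Ines controls Redfern.
Neither Ines nor any entity Ines controls holds any voting interest in Pellion.
So before the transaction, Ines does not control Pellion.
After the purchase, Ines holds 74% of Pellion directly, and Crestway's stake falls to 2%.
Ines holds 74% of Pellion, so Ines controls Pellion.
Ines did not control Pellion before and does after, so the clause is triggered.

Yes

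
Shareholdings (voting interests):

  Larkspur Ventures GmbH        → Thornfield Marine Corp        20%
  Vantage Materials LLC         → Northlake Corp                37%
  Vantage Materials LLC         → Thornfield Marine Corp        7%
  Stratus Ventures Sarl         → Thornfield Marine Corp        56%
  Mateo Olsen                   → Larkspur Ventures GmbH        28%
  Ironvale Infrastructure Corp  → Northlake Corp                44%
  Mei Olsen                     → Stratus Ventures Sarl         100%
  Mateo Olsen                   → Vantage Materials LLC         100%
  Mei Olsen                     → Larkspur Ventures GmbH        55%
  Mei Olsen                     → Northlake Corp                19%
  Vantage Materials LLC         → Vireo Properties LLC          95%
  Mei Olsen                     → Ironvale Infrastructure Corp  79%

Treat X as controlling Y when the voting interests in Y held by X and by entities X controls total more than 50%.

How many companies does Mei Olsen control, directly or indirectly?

Mei holds 55% of Larkspur, so Mei controls Larkspur.
Mei holds 100% of Stratus, so Mei controls Stratus.
Mei holds 79% of Ironvale, so Mei controls Ironvale.
Ironvale and Mei together hold 44% + 19% = 63% of Northlake, so Mei controls Northlake.
Stratus and Larkspur together hold 56% + 20% = 76% of Thornfield, so Mei controls Thornfield.
No other company's threshold is met.
Mei controls 5 companies.

5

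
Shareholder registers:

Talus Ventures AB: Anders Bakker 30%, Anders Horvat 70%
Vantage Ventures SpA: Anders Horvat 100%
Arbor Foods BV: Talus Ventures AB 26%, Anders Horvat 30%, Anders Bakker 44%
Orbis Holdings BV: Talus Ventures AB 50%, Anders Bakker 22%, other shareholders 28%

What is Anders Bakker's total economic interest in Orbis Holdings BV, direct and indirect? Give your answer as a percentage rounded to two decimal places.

Anders Bakker reaches Orbis along 2 paths.
Via Talus: 30% × 50% = 15%.
Direct stake: 22% = 22%.
Total: 15% + 22% = 37%.
Rounded: 37.00%.

37.00%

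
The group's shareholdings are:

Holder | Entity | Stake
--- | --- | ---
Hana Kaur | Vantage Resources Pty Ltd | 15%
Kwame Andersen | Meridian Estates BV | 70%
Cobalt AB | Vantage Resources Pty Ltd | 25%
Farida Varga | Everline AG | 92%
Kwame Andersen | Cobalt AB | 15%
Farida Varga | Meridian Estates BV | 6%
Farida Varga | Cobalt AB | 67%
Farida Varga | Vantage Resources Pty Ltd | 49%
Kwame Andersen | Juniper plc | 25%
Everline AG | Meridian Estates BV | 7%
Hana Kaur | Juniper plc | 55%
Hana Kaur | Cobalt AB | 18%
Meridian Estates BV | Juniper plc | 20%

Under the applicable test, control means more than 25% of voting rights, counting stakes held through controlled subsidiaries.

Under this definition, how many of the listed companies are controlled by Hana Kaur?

1

Hana holds 55% of Juniper, so Hana controls Juniper.
No other company's threshold is met.
Hana controls 1 company.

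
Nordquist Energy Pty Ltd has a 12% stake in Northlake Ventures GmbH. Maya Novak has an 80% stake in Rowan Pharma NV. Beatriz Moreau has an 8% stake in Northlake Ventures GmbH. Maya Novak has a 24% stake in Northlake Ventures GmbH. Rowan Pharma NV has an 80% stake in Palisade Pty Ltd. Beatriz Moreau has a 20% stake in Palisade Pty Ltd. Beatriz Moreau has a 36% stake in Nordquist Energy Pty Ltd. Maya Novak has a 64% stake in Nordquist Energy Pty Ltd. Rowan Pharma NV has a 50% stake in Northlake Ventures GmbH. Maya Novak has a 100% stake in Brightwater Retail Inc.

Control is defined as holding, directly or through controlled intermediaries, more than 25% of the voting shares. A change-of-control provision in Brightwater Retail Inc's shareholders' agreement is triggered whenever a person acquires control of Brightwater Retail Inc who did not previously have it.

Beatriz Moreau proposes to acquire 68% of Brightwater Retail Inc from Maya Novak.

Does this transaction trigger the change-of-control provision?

Yes

The purchase adds only to Beatriz's holdings (Maya's stake shrinks), so Beatriz is the only person who could newly come to control Brightwater.
Beatriz holds 36% of Nordquist, so Beatriz controls Nordquist.
Neither Beatriz nor any entity Beatriz controls holds any voting interest in Brightwater.
So before the transaction, Beatriz does not control Brightwater.
After the purchase, Beatriz holds 68% of Brightwater directly, and Maya's stake falls to 32%.
Beatriz holds 68% of Brightwater, so Beatriz controls Brightwater.
Beatriz did not control Brightwater before and does after, so the clause is triggered.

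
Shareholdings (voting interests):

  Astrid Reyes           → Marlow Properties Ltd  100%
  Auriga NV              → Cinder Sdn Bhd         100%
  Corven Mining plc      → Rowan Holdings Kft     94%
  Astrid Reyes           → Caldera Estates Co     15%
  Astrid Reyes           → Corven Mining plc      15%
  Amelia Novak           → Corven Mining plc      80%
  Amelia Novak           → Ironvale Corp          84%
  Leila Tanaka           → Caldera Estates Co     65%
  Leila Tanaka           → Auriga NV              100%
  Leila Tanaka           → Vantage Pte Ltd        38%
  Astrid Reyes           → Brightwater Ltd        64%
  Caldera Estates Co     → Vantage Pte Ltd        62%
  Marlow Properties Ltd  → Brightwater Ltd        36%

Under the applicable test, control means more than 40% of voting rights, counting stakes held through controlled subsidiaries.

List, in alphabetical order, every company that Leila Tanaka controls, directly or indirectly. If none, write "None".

Auriga NV, Caldera Estates Co, Cinder Sdn Bhd, Vantage Pte Ltd

Leila holds 65% of Caldera, so Leila controls Caldera.
Leila holds 100% of Auriga, so Leila controls Auriga.
Caldera and Leila together hold 62% + 38% = 100% of Vantage, so Leila controls Vantage.
Auriga holds 100% of Cinder, so Leila controls Cinder.
No other company's threshold is met.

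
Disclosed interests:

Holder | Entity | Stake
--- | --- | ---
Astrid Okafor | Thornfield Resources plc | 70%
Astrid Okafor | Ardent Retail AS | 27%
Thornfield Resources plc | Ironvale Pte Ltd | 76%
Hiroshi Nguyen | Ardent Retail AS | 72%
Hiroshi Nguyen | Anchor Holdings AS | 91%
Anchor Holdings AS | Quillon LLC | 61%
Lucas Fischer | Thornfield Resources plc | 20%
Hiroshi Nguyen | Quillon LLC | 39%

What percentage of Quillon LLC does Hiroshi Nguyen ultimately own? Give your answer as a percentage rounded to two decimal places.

Hiroshi reaches Quillon along 2 paths.
Direct stake: 39% = 39%.
Via Anchor: 91% × 61% = 55.51%.
Total: 39% + 55.51% = 94.51%.

94.51%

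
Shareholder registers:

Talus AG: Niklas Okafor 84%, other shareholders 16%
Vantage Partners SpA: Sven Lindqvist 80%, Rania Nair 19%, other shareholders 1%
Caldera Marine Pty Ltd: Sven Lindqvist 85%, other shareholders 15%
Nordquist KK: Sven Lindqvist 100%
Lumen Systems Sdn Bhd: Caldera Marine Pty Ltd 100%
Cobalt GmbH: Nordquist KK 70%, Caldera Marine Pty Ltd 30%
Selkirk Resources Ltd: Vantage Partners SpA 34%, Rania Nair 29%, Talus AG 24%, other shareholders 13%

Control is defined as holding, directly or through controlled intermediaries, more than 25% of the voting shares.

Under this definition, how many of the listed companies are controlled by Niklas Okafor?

1

Niklas holds 84% of Talus, so Niklas controls Talus.
No other company's threshold is met.
Niklas controls 1 company.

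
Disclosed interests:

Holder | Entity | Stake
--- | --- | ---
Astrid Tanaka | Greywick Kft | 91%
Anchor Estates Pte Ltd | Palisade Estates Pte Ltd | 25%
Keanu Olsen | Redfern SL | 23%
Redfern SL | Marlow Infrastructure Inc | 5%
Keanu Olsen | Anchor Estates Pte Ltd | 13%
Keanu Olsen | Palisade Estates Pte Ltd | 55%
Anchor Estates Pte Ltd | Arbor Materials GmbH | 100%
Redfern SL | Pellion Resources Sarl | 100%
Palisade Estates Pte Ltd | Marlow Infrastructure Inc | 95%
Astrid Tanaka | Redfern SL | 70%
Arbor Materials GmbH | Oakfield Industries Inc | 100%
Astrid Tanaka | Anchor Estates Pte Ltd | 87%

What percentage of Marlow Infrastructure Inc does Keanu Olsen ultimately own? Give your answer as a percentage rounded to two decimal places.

Keanu reaches Marlow along 3 paths.
Via Redfern: 23% × 5% = 1.15%.
Via Palisade: 55% × 95% = 52.25%.
Via Anchor → Palisade: 13% × 25% × 95% = 3.0875%.
Total: 1.15% + 52.25% + 3.0875% = 56.4875%.
Rounded: 56.49%.

56.49%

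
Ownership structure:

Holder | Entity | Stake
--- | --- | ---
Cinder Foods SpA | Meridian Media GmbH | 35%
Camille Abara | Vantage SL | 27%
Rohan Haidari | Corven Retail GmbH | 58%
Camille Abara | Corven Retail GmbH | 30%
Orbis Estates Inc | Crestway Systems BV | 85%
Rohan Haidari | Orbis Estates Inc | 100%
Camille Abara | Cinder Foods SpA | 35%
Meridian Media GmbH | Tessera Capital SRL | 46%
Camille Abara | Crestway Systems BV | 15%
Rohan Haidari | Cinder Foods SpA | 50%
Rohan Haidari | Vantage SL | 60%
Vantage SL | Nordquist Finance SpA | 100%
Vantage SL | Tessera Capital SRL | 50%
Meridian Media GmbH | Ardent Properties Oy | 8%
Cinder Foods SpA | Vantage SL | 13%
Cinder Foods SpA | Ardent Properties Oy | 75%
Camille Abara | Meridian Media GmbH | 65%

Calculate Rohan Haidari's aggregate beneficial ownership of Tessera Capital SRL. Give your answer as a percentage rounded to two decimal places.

Rohan reaches Tessera along 3 paths.
Via Cinder → Meridian: 50% × 35% × 46% = 8.05%.
Via Vantage: 60% × 50% = 30%.
Via Cinder → Vantage: 50% × 13% × 50% = 3.25%.
Total: 8.05% + 30% + 3.25% = 41.3%.
Rounded: 41.30%.

41.30%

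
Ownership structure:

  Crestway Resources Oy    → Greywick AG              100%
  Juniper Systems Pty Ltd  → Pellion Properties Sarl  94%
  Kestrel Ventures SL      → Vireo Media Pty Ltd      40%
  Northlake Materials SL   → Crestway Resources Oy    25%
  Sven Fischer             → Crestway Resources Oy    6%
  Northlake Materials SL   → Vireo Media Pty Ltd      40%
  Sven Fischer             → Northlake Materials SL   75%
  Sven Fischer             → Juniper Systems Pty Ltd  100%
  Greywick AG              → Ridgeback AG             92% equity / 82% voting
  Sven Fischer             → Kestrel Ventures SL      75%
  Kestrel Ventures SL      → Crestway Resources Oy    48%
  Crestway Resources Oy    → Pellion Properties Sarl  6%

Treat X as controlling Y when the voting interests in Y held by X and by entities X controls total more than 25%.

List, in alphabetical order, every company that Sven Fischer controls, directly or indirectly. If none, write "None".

Crestway Resources Oy, Greywick AG, Juniper Systems Pty Ltd, Kestrel Ventures SL, Northlake Materials SL, Pellion Properties Sarl, Ridgeback AG, Vireo Media Pty Ltd

Sven holds 75% of Kestrel, so Sven controls Kestrel.
Sven holds 75% of Northlake, so Sven controls Northlake.
Kestrel and Northlake together hold 40% + 40% = 80% of Vireo, so Sven controls Vireo.
Sven and Northlake and Kestrel together hold 6% + 25% + 48% = 79% of Crestway, so Sven controls Crestway.
Crestway holds 100% of Greywick, so Sven controls Greywick.
Sven holds 100% of Juniper, so Sven controls Juniper.
Crestway and Juniper together hold 6% + 94% = 100% of Pellion, so Sven controls Pellion.
Greywick holds 82% of Ridgeback, so Sven controls Ridgeback.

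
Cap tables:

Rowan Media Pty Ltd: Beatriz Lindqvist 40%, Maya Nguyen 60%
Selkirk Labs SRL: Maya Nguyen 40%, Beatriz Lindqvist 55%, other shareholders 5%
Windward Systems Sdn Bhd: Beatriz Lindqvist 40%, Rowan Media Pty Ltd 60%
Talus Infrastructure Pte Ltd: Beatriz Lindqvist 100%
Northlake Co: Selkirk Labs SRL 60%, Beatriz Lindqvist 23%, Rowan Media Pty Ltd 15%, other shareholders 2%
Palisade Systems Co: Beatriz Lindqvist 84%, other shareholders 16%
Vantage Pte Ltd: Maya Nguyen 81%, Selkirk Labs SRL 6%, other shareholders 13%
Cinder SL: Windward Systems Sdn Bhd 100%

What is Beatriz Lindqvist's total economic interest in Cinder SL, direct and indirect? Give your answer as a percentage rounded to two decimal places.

64.00%

Beatriz reaches Cinder along 2 paths.
Via Windward: 40% × 100% = 40%.
Via Rowan → Windward: 40% × 60% × 100% = 24%.
Total: 40% + 24% = 64%.
Rounded: 64.00%.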